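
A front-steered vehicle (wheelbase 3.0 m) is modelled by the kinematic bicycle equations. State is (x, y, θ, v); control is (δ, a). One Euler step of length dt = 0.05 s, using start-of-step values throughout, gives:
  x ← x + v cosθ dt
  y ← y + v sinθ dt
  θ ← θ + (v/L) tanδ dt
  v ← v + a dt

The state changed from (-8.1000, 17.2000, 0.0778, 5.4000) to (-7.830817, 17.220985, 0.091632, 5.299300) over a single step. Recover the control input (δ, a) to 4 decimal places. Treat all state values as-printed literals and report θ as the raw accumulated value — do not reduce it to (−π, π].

a = (v'−v)/dt = (-0.100700)/0.05 = -2.0140
Δθ = θ'−θ = 0.013832;  (v·dt/L) = 5.4000·0.05/3.0 = 0.090000
tan δ = Δθ·L/(v·dt) = 0.153689  →  δ = 0.1525

δ = 0.1525, a = -2.0140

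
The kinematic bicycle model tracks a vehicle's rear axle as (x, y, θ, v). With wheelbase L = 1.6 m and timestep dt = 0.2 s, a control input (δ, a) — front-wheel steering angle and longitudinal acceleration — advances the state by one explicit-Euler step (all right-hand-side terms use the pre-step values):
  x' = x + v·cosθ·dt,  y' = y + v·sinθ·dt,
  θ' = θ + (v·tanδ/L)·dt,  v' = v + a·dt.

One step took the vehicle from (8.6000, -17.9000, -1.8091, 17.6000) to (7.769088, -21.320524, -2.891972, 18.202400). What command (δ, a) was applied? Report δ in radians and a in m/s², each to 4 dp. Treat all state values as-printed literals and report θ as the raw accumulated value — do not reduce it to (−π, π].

δ = -0.4574, a = 3.0120

a = (v'−v)/dt = (0.602400)/0.2 = 3.0120
Δθ = θ'−θ = -1.082872;  (v·dt/L) = 17.6000·0.2/1.6 = 2.200000
tan δ = Δθ·L/(v·dt) = -0.492215  →  δ = -0.4574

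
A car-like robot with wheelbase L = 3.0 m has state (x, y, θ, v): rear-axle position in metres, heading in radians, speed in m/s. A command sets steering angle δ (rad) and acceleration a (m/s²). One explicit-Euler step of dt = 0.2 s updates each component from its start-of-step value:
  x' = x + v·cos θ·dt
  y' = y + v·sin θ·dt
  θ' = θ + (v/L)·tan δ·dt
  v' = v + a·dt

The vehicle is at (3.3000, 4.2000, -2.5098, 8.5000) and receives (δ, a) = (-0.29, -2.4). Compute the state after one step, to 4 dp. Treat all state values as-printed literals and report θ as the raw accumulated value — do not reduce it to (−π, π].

x' = 3.3000 + 8.5000·cos(-2.5098)·0.2 = 1.9282
y' = 4.2000 + 8.5000·sin(-2.5098)·0.2 = 3.1960
θ' = -2.5098 + (8.5000/3.0)·tan(-0.29)·0.2 = -2.6789
v' = 8.5000 − 2.4000·0.2 = 8.0200

(1.9282, 3.1960, -2.6789, 8.0200)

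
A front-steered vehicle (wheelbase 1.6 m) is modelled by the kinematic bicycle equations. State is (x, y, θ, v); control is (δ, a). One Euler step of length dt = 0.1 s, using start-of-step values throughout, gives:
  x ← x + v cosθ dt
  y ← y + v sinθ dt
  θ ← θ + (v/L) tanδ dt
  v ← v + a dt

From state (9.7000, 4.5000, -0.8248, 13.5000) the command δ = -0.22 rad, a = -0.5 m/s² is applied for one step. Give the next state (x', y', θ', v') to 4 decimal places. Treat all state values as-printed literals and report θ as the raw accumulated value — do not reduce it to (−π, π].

(10.6163, 3.5085, -1.0135, 13.4500)

x' = 9.7000 + 13.5000·cos(-0.8248)·0.1 = 10.6163
y' = 4.5000 + 13.5000·sin(-0.8248)·0.1 = 3.5085
θ' = -0.8248 + (13.5000/1.6)·tan(-0.22)·0.1 = -1.0135
v' = 13.5000 − 0.5000·0.1 = 13.4500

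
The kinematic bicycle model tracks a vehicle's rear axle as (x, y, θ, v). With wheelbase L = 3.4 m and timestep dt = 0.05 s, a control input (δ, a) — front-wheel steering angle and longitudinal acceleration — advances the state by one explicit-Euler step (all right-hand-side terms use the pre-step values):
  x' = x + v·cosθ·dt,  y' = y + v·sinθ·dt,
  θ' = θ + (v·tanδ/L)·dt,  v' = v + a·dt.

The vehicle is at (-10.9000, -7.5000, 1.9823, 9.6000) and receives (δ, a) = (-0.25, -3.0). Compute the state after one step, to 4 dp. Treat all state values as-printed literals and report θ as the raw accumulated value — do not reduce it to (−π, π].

x' = -10.9000 + 9.6000·cos(1.9823)·0.05 = -11.0920
y' = -7.5000 + 9.6000·sin(1.9823)·0.05 = -7.0601
θ' = 1.9823 + (9.6000/3.4)·tan(-0.25)·0.05 = 1.9463
v' = 9.6000 − 3.0000·0.05 = 9.4500

(-11.0920, -7.0601, 1.9463, 9.4500)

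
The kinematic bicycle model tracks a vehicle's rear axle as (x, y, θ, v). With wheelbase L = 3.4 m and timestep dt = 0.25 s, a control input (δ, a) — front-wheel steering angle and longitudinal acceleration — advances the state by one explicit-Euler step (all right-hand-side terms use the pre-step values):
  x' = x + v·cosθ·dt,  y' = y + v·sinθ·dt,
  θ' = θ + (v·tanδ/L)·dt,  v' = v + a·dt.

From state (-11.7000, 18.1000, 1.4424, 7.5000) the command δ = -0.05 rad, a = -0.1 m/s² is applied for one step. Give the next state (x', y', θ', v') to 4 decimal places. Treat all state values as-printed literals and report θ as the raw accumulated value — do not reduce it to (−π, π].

(-11.4599, 19.9596, 1.4148, 7.4750)

x' = -11.7000 + 7.5000·cos(1.4424)·0.25 = -11.4599
y' = 18.1000 + 7.5000·sin(1.4424)·0.25 = 19.9596
θ' = 1.4424 + (7.5000/3.4)·tan(-0.05)·0.25 = 1.4148
v' = 7.5000 − 0.1000·0.25 = 7.4750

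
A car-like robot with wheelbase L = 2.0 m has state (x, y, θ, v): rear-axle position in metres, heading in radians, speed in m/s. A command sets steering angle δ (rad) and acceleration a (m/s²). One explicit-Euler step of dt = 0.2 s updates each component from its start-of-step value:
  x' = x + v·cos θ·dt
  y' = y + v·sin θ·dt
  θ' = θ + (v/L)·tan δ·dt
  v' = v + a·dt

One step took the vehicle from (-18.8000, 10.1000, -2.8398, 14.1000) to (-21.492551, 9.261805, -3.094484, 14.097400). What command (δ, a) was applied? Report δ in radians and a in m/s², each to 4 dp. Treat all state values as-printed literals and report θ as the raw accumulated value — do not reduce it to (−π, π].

δ = -0.1787, a = -0.0130

a = (v'−v)/dt = (-0.002600)/0.2 = -0.0130
Δθ = θ'−θ = -0.254684;  (v·dt/L) = 14.1000·0.2/2.0 = 1.410000
tan δ = Δθ·L/(v·dt) = -0.180627  →  δ = -0.1787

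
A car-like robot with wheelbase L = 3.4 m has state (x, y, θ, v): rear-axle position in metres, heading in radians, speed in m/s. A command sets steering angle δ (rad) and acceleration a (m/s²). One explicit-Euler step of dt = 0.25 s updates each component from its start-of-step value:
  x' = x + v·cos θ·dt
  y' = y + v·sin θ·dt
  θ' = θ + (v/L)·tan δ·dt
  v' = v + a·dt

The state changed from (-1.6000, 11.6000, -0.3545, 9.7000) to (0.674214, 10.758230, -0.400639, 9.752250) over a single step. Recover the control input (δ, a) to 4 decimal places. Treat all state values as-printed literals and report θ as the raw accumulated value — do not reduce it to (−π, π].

δ = -0.0646, a = 0.2090

a = (v'−v)/dt = (0.052250)/0.25 = 0.2090
Δθ = θ'−θ = -0.046139;  (v·dt/L) = 9.7000·0.25/3.4 = 0.713235
tan δ = Δθ·L/(v·dt) = -0.064690  →  δ = -0.0646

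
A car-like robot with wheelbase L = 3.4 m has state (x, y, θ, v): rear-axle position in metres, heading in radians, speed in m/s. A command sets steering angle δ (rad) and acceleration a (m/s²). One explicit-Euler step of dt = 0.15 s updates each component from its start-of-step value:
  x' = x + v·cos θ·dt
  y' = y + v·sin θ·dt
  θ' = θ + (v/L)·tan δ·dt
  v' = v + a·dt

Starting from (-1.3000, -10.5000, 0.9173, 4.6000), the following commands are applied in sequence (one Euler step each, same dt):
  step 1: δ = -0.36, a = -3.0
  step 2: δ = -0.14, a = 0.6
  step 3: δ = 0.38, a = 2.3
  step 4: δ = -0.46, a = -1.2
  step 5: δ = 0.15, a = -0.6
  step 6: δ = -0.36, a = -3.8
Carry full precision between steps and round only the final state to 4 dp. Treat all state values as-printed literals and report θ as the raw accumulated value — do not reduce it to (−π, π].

after step 1 (δ=-0.36, a=-3.0): (-0.880503, -9.952166, 0.840912, 4.150000)
after step 2 (δ=-0.14, a=0.6): (-0.465431, -9.488246, 0.815111, 4.240000)
after step 3 (δ=0.38, a=2.3): (-0.029270, -9.025364, 0.889825, 4.585000)
after step 4 (δ=-0.46, a=-1.2): (0.403702, -8.491009, 0.789606, 4.405000)
after step 5 (δ=0.15, a=-0.6): (0.868952, -8.021826, 0.818977, 4.315000)
after step 6 (δ=-0.36, a=-3.8): (1.311004, -7.549044, 0.747322, 3.745000)

(1.3110, -7.5490, 0.7473, 3.7450)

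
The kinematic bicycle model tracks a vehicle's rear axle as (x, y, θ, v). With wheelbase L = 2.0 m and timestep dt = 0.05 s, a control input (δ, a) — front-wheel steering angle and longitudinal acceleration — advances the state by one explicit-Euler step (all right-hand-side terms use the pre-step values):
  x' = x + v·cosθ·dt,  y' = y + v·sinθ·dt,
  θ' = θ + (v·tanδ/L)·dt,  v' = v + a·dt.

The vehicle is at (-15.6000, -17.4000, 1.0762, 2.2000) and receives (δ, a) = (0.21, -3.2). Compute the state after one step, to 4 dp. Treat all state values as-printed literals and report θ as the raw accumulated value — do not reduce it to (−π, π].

(-15.5478, -17.3032, 1.0879, 2.0400)

x' = -15.6000 + 2.2000·cos(1.0762)·0.05 = -15.5478
y' = -17.4000 + 2.2000·sin(1.0762)·0.05 = -17.3032
θ' = 1.0762 + (2.2000/2.0)·tan(0.21)·0.05 = 1.0879
v' = 2.2000 − 3.2000·0.05 = 2.0400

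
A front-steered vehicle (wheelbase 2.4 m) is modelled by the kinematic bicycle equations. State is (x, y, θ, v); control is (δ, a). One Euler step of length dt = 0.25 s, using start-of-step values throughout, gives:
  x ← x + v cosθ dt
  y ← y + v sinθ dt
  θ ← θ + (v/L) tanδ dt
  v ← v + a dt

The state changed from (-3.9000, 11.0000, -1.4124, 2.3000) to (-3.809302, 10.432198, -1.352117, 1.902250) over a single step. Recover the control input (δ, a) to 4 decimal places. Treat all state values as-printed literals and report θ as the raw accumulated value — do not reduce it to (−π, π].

δ = 0.2465, a = -1.5910

a = (v'−v)/dt = (-0.397750)/0.25 = -1.5910
Δθ = θ'−θ = 0.060283;  (v·dt/L) = 2.3000·0.25/2.4 = 0.239583
tan δ = Δθ·L/(v·dt) = 0.251616  →  δ = 0.2465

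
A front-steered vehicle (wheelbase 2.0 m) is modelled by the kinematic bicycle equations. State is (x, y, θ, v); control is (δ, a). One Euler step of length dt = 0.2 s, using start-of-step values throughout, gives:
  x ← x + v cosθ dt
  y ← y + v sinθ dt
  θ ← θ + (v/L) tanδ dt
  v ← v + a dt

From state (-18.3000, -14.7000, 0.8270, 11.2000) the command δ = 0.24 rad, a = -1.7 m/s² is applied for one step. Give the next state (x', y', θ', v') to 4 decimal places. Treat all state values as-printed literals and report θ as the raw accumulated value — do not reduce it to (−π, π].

x' = -18.3000 + 11.2000·cos(0.8270)·0.2 = -16.7833
y' = -14.7000 + 11.2000·sin(0.8270)·0.2 = -13.0516
θ' = 0.8270 + (11.2000/2.0)·tan(0.24)·0.2 = 1.1011
v' = 11.2000 − 1.7000·0.2 = 10.8600

(-16.7833, -13.0516, 1.1011, 10.8600)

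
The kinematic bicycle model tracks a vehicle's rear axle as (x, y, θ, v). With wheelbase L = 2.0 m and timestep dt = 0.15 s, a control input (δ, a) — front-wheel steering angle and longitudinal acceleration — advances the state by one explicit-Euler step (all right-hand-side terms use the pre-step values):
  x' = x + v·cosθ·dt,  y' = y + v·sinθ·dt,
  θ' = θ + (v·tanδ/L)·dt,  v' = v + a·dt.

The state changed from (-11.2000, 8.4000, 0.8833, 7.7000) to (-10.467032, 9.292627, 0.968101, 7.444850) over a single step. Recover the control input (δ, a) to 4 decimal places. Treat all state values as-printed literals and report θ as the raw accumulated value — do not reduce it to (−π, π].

a = (v'−v)/dt = (-0.255150)/0.15 = -1.7010
Δθ = θ'−θ = 0.084801;  (v·dt/L) = 7.7000·0.15/2.0 = 0.577500
tan δ = Δθ·L/(v·dt) = 0.146842  →  δ = 0.1458

δ = 0.1458, a = -1.7010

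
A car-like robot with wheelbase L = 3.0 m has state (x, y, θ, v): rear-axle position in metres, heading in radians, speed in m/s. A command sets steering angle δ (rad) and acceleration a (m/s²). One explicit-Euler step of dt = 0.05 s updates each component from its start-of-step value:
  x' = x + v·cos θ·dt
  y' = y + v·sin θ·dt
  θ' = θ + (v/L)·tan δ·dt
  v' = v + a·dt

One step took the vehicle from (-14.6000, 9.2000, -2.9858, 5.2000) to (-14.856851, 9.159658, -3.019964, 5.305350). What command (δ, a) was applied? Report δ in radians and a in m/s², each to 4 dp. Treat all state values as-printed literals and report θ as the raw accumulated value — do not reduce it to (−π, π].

a = (v'−v)/dt = (0.105350)/0.05 = 2.1070
Δθ = θ'−θ = -0.034164;  (v·dt/L) = 5.2000·0.05/3.0 = 0.086667
tan δ = Δθ·L/(v·dt) = -0.394200  →  δ = -0.3755

δ = -0.3755, a = 2.1070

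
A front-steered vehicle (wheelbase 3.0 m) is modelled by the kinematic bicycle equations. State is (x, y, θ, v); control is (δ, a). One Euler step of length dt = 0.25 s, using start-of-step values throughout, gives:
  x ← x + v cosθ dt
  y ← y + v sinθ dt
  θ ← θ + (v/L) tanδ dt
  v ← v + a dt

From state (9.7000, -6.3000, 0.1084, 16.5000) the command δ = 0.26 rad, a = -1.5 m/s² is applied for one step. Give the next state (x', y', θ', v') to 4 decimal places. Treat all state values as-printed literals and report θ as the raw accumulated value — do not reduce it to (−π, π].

(13.8008, -5.8537, 0.4742, 16.1250)

x' = 9.7000 + 16.5000·cos(0.1084)·0.25 = 13.8008
y' = -6.3000 + 16.5000·sin(0.1084)·0.25 = -5.8537
θ' = 0.1084 + (16.5000/3.0)·tan(0.26)·0.25 = 0.4742
v' = 16.5000 − 1.5000·0.25 = 16.1250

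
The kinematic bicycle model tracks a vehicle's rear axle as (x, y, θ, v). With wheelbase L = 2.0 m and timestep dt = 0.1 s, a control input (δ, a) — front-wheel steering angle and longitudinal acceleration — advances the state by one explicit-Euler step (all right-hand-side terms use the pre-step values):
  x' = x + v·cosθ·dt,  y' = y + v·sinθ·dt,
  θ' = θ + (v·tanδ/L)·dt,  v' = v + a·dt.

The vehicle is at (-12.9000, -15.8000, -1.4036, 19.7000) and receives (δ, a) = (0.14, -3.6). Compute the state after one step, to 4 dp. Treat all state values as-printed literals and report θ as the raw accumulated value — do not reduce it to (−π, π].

x' = -12.9000 + 19.7000·cos(-1.4036)·0.1 = -12.5722
y' = -15.8000 + 19.7000·sin(-1.4036)·0.1 = -17.7425
θ' = -1.4036 + (19.7000/2.0)·tan(0.14)·0.1 = -1.2648
v' = 19.7000 − 3.6000·0.1 = 19.3400

(-12.5722, -17.7425, -1.2648, 19.3400)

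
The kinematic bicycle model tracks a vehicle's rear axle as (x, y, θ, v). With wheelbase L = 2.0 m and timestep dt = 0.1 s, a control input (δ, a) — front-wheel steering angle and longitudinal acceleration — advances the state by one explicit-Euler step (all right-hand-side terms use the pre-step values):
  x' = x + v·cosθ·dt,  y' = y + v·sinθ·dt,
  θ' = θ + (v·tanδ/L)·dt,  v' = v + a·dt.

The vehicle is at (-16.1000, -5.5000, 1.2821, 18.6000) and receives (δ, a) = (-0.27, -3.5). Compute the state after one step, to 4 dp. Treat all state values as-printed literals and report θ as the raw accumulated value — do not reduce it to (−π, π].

(-15.5705, -3.7170, 1.0247, 18.2500)

x' = -16.1000 + 18.6000·cos(1.2821)·0.1 = -15.5705
y' = -5.5000 + 18.6000·sin(1.2821)·0.1 = -3.7170
θ' = 1.2821 + (18.6000/2.0)·tan(-0.27)·0.1 = 1.0247
v' = 18.6000 − 3.5000·0.1 = 18.2500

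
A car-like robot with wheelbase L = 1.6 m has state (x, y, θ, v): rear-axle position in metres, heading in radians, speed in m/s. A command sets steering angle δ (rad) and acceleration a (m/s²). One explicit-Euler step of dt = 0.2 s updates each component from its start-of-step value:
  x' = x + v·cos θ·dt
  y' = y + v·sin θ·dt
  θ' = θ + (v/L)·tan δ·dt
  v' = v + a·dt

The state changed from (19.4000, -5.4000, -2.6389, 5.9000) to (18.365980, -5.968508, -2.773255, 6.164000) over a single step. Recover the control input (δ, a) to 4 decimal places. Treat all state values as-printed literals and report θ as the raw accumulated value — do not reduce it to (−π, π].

δ = -0.1802, a = 1.3200

a = (v'−v)/dt = (0.264000)/0.2 = 1.3200
Δθ = θ'−θ = -0.134355;  (v·dt/L) = 5.9000·0.2/1.6 = 0.737500
tan δ = Δθ·L/(v·dt) = -0.182176  →  δ = -0.1802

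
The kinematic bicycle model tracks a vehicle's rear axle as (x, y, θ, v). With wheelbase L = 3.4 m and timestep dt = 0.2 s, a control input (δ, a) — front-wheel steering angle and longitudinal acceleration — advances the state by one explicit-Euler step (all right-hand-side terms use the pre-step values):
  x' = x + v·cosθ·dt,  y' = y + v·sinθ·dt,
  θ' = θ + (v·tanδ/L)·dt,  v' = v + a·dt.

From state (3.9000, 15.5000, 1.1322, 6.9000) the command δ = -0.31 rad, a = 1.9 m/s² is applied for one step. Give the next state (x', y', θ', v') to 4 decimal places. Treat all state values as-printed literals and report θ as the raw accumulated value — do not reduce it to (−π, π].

(4.4860, 16.7494, 1.0022, 7.2800)

x' = 3.9000 + 6.9000·cos(1.1322)·0.2 = 4.4860
y' = 15.5000 + 6.9000·sin(1.1322)·0.2 = 16.7494
θ' = 1.1322 + (6.9000/3.4)·tan(-0.31)·0.2 = 1.0022
v' = 6.9000 + 1.9000·0.2 = 7.2800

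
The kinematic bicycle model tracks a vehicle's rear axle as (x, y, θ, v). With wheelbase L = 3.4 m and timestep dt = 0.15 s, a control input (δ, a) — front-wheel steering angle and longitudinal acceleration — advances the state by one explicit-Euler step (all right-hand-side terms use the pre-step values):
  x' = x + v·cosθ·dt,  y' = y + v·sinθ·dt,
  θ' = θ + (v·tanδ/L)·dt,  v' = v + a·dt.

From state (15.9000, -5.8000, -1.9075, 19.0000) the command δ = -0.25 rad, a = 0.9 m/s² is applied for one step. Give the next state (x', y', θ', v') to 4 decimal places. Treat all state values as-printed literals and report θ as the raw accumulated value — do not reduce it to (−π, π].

(14.9584, -8.4900, -2.1215, 19.1350)

x' = 15.9000 + 19.0000·cos(-1.9075)·0.15 = 14.9584
y' = -5.8000 + 19.0000·sin(-1.9075)·0.15 = -8.4900
θ' = -1.9075 + (19.0000/3.4)·tan(-0.25)·0.15 = -2.1215
v' = 19.0000 + 0.9000·0.15 = 19.1350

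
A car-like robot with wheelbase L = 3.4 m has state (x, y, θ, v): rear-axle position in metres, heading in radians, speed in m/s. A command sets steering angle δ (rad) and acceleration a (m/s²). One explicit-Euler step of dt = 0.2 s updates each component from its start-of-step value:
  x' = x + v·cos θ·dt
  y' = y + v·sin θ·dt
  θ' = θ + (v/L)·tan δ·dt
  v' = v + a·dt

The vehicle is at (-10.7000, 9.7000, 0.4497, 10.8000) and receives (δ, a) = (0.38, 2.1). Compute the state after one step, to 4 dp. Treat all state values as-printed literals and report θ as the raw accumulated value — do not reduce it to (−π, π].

(-8.7548, 10.6389, 0.7034, 11.2200)

x' = -10.7000 + 10.8000·cos(0.4497)·0.2 = -8.7548
y' = 9.7000 + 10.8000·sin(0.4497)·0.2 = 10.6389
θ' = 0.4497 + (10.8000/3.4)·tan(0.38)·0.2 = 0.7034
v' = 10.8000 + 2.1000·0.2 = 11.2200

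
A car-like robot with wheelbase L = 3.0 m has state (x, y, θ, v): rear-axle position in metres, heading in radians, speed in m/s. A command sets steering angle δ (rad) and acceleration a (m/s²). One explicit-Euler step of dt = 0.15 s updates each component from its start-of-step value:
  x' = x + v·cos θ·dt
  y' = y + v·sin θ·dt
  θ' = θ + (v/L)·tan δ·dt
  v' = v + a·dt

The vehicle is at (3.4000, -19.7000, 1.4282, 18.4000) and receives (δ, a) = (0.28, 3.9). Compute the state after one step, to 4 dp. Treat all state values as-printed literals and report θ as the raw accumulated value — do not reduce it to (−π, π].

(3.7922, -16.9680, 1.6927, 18.9850)

x' = 3.4000 + 18.4000·cos(1.4282)·0.15 = 3.7922
y' = -19.7000 + 18.4000·sin(1.4282)·0.15 = -16.9680
θ' = 1.4282 + (18.4000/3.0)·tan(0.28)·0.15 = 1.6927
v' = 18.4000 + 3.9000·0.15 = 18.9850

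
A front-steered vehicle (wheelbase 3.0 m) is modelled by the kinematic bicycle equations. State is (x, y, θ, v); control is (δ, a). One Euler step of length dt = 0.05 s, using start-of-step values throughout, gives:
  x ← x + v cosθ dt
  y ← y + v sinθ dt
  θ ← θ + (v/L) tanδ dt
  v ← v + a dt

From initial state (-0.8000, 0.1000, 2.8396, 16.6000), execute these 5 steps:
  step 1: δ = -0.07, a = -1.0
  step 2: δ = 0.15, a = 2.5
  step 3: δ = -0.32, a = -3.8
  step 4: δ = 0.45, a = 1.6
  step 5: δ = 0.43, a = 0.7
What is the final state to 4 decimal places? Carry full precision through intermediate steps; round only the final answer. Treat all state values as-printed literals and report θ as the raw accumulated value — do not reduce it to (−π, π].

after step 1 (δ=-0.07, a=-1.0): (-1.592439, 0.346861, 2.820202, 16.550000)
after step 2 (δ=0.15, a=2.5): (-2.377568, 0.608258, 2.861890, 16.675000)
after step 3 (δ=-0.32, a=-3.8): (-3.178917, 0.838431, 2.769791, 16.485000)
after step 4 (δ=0.45, a=1.6): (-3.946849, 1.137876, 2.902511, 16.565000)
after step 5 (δ=0.43, a=0.7): (-4.751540, 1.334015, 3.029128, 16.600000)

(-4.7515, 1.3340, 3.0291, 16.6000)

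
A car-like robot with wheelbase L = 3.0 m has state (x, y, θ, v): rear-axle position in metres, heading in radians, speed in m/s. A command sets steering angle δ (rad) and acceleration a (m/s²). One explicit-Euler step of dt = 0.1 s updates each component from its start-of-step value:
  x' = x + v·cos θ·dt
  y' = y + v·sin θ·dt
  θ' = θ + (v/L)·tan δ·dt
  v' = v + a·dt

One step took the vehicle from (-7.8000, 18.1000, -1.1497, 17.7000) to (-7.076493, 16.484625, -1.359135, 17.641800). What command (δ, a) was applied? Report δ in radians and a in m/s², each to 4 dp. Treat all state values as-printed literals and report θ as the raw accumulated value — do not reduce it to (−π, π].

a = (v'−v)/dt = (-0.058200)/0.1 = -0.5820
Δθ = θ'−θ = -0.209435;  (v·dt/L) = 17.7000·0.1/3.0 = 0.590000
tan δ = Δθ·L/(v·dt) = -0.354975  →  δ = -0.3411

δ = -0.3411, a = -0.5820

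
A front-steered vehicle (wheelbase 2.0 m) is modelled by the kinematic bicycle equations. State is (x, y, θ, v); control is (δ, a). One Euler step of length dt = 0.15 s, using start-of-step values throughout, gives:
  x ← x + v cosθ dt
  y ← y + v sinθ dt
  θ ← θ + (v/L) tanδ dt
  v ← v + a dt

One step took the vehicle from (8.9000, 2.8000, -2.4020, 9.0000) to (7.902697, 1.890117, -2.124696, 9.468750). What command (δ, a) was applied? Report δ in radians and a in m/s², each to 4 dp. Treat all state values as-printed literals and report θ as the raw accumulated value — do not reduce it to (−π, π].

δ = 0.3898, a = 3.1250

a = (v'−v)/dt = (0.468750)/0.15 = 3.1250
Δθ = θ'−θ = 0.277304;  (v·dt/L) = 9.0000·0.15/2.0 = 0.675000
tan δ = Δθ·L/(v·dt) = 0.410821  →  δ = 0.3898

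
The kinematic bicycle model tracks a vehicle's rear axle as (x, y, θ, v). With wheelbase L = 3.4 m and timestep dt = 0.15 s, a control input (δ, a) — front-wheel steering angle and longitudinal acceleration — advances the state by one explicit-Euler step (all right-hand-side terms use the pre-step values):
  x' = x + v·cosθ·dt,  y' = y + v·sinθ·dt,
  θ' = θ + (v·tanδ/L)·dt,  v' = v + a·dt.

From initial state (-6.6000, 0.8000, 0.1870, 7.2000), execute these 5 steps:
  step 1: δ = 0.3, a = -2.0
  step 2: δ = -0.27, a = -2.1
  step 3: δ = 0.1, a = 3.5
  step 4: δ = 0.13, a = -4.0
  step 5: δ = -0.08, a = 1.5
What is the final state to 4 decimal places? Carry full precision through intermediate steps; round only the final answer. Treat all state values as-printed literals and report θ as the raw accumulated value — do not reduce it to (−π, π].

after step 1 (δ=0.3, a=-2.0): (-5.538828, 1.000785, 0.285260, 6.900000)
after step 2 (δ=-0.27, a=-2.1): (-4.545654, 1.292041, 0.201011, 6.585000)
after step 3 (δ=0.1, a=3.5): (-3.577792, 1.489255, 0.230160, 7.110000)
after step 4 (δ=0.13, a=-4.0): (-2.539416, 1.732560, 0.271169, 6.510000)
after step 5 (δ=-0.08, a=1.5): (-1.598599, 1.994123, 0.248144, 6.735000)

(-1.5986, 1.9941, 0.2481, 6.7350)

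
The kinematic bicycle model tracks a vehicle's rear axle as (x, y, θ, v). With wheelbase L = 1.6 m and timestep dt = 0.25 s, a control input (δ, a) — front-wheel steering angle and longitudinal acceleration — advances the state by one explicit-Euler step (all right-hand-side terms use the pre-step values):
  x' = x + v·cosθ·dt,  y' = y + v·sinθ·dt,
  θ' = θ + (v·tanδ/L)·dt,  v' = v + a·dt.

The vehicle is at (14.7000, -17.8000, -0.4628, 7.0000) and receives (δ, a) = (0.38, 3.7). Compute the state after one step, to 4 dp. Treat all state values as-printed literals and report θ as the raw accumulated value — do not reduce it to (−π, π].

(16.2659, -18.5813, -0.0259, 7.9250)

x' = 14.7000 + 7.0000·cos(-0.4628)·0.25 = 16.2659
y' = -17.8000 + 7.0000·sin(-0.4628)·0.25 = -18.5813
θ' = -0.4628 + (7.0000/1.6)·tan(0.38)·0.25 = -0.0259
v' = 7.0000 + 3.7000·0.25 = 7.9250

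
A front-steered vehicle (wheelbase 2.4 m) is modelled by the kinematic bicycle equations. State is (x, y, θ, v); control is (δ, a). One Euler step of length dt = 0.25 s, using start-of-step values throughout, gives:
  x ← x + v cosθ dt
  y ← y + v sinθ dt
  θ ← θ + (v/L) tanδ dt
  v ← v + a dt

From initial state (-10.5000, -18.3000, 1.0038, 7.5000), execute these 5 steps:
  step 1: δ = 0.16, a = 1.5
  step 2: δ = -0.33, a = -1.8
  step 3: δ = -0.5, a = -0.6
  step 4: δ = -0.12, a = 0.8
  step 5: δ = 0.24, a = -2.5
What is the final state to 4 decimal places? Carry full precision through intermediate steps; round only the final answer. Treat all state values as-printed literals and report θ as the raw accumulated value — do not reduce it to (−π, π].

after step 1 (δ=0.16, a=1.5): (-9.492936, -16.718404, 1.129878, 7.875000)
after step 2 (δ=-0.33, a=-1.8): (-8.652732, -14.937945, 0.848900, 7.425000)
after step 3 (δ=-0.5, a=-0.6): (-7.426105, -13.544729, 0.426369, 7.275000)
after step 4 (δ=-0.12, a=0.8): (-5.770182, -12.792552, 0.334993, 7.475000)
after step 5 (δ=0.24, a=-2.5): (-4.005311, -12.178177, 0.525541, 6.850000)

(-4.0053, -12.1782, 0.5255, 6.8500)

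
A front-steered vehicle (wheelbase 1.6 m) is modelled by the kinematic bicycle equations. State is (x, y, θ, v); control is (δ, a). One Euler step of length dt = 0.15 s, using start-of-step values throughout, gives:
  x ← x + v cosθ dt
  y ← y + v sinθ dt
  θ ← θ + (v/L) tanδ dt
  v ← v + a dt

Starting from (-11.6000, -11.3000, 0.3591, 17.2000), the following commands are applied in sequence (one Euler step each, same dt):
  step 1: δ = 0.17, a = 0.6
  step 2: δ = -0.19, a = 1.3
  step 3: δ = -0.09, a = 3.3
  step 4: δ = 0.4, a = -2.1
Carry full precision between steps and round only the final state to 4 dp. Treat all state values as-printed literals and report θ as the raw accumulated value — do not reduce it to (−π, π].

(-1.9566, -7.5448, 0.8889, 17.6650)

after step 1 (δ=0.17, a=0.6): (-9.184569, -10.393306, 0.635897, 17.290000)
after step 2 (δ=-0.19, a=1.3): (-7.097996, -8.853029, 0.324158, 17.485000)
after step 3 (δ=-0.09, a=3.3): (-4.611841, -8.017654, 0.176229, 17.980000)
after step 4 (δ=0.4, a=-2.1): (-1.956612, -7.544821, 0.888900, 17.665000)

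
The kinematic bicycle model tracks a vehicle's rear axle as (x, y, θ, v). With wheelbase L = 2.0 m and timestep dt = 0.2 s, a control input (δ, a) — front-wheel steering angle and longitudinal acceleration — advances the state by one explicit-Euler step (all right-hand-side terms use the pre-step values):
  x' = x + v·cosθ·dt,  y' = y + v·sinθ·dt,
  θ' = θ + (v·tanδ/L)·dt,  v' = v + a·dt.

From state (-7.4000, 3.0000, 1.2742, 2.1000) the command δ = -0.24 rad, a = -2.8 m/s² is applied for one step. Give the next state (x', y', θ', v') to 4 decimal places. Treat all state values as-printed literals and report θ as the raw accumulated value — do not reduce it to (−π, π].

x' = -7.4000 + 2.1000·cos(1.2742)·0.2 = -7.2772
y' = 3.0000 + 2.1000·sin(1.2742)·0.2 = 3.4017
θ' = 1.2742 + (2.1000/2.0)·tan(-0.24)·0.2 = 1.2228
v' = 2.1000 − 2.8000·0.2 = 1.5400

(-7.2772, 3.4017, 1.2228, 1.5400)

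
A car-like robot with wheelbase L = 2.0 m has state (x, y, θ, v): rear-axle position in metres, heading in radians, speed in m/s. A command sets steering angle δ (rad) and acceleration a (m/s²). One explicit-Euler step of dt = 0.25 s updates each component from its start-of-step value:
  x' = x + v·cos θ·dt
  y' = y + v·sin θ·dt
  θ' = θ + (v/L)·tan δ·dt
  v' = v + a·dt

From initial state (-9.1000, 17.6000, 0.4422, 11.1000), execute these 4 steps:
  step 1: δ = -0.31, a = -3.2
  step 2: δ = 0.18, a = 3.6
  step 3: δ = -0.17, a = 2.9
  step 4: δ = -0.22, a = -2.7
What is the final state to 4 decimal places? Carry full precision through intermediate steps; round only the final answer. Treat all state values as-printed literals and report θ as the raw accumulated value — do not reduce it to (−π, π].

(1.6892, 19.4009, -0.3416, 11.2500)

after step 1 (δ=-0.31, a=-3.2): (-6.591921, 18.787503, -0.002254, 10.300000)
after step 2 (δ=0.18, a=3.6): (-4.016927, 18.781698, 0.232031, 11.200000)
after step 3 (δ=-0.17, a=2.9): (-1.291964, 19.425571, -0.008288, 11.925000)
after step 4 (δ=-0.22, a=-2.7): (1.689184, 19.400862, -0.341621, 11.250000)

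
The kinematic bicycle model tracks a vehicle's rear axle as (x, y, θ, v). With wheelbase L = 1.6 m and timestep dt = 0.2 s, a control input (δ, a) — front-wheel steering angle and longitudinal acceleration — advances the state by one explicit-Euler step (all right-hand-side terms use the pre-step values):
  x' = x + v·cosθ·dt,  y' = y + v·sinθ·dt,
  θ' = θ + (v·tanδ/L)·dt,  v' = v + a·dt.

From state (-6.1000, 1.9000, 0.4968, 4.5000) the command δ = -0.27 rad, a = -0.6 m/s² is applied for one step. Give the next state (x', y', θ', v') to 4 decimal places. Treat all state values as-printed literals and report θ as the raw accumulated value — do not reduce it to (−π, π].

(-5.3088, 2.3290, 0.3411, 4.3800)

x' = -6.1000 + 4.5000·cos(0.4968)·0.2 = -5.3088
y' = 1.9000 + 4.5000·sin(0.4968)·0.2 = 2.3290
θ' = 0.4968 + (4.5000/1.6)·tan(-0.27)·0.2 = 0.3411
v' = 4.5000 − 0.6000·0.2 = 4.3800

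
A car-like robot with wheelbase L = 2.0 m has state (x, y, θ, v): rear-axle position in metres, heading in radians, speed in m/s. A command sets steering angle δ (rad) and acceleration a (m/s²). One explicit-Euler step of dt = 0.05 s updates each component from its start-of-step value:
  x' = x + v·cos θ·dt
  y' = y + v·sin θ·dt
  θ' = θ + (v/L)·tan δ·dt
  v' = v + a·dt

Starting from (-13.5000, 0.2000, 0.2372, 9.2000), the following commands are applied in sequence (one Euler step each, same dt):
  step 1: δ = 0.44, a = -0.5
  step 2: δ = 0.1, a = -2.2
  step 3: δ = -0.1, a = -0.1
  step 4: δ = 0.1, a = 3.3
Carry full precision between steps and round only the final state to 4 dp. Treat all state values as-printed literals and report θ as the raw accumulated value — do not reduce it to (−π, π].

(-11.7722, 0.7802, 0.3685, 9.2250)

after step 1 (δ=0.44, a=-0.5): (-13.052880, 0.308092, 0.345480, 9.175000)
after step 2 (δ=0.1, a=-2.2): (-12.621236, 0.463446, 0.368494, 9.065000)
after step 3 (δ=-0.1, a=-0.1): (-12.198412, 0.626712, 0.345755, 9.060000)
after step 4 (δ=0.1, a=3.3): (-11.772221, 0.780237, 0.368481, 9.225000)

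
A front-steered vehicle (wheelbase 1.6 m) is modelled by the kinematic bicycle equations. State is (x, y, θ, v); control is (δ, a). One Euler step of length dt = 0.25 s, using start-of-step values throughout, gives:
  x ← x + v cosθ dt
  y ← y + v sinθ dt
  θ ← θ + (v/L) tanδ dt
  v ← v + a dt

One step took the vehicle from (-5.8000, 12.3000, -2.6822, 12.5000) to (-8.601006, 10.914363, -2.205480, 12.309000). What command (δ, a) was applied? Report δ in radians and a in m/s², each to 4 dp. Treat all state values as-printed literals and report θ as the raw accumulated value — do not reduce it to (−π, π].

δ = 0.2394, a = -0.7640

a = (v'−v)/dt = (-0.191000)/0.25 = -0.7640
Δθ = θ'−θ = 0.476720;  (v·dt/L) = 12.5000·0.25/1.6 = 1.953125
tan δ = Δθ·L/(v·dt) = 0.244081  →  δ = 0.2394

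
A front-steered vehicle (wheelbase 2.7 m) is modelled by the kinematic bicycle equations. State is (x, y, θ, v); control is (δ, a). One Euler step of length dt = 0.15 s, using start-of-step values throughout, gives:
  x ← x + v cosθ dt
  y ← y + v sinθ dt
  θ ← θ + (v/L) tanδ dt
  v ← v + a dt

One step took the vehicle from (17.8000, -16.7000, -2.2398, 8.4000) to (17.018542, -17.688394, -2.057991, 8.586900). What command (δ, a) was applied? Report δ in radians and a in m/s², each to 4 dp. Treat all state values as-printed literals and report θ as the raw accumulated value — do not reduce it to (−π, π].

a = (v'−v)/dt = (0.186900)/0.15 = 1.2460
Δθ = θ'−θ = 0.181809;  (v·dt/L) = 8.4000·0.15/2.7 = 0.466667
tan δ = Δθ·L/(v·dt) = 0.389591  →  δ = 0.3715

δ = 0.3715, a = 1.2460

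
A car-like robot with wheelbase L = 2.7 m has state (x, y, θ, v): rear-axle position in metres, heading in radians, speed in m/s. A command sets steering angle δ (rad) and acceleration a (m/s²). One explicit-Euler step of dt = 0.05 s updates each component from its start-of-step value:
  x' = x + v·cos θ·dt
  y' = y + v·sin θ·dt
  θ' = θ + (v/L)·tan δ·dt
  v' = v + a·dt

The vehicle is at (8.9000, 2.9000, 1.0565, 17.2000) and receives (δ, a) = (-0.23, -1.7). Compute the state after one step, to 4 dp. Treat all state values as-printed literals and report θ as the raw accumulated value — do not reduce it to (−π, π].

(9.3231, 3.6487, 0.9819, 17.1150)

x' = 8.9000 + 17.2000·cos(1.0565)·0.05 = 9.3231
y' = 2.9000 + 17.2000·sin(1.0565)·0.05 = 3.6487
θ' = 1.0565 + (17.2000/2.7)·tan(-0.23)·0.05 = 0.9819
v' = 17.2000 − 1.7000·0.05 = 17.1150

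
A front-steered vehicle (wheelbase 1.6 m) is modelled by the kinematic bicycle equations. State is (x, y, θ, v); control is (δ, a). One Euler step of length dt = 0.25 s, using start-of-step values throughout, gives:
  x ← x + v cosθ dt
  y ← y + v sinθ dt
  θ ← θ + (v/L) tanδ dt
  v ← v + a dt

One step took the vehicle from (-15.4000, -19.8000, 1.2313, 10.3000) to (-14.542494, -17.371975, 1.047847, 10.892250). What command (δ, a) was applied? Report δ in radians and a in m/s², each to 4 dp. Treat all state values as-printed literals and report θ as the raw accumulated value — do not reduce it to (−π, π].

δ = -0.1135, a = 2.3690

a = (v'−v)/dt = (0.592250)/0.25 = 2.3690
Δθ = θ'−θ = -0.183453;  (v·dt/L) = 10.3000·0.25/1.6 = 1.609375
tan δ = Δθ·L/(v·dt) = -0.113990  →  δ = -0.1135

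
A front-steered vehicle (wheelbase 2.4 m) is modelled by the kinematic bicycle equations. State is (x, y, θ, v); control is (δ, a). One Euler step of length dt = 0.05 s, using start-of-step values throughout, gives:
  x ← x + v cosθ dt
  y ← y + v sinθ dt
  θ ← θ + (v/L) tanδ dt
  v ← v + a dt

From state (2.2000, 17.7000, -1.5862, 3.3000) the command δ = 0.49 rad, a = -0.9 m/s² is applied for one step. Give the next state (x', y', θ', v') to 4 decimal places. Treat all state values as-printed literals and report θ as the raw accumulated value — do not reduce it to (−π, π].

(2.1975, 17.5350, -1.5495, 3.2550)

x' = 2.2000 + 3.3000·cos(-1.5862)·0.05 = 2.1975
y' = 17.7000 + 3.3000·sin(-1.5862)·0.05 = 17.5350
θ' = -1.5862 + (3.3000/2.4)·tan(0.49)·0.05 = -1.5495
v' = 3.3000 − 0.9000·0.05 = 3.2550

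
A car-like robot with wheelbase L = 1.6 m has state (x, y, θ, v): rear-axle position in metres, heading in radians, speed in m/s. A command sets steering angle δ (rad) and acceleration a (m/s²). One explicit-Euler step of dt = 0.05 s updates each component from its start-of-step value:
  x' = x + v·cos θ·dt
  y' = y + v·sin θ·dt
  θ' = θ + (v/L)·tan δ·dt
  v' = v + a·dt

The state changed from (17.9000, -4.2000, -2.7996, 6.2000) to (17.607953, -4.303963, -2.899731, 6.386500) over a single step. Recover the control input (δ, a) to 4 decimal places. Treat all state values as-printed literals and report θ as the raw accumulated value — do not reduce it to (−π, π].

a = (v'−v)/dt = (0.186500)/0.05 = 3.7300
Δθ = θ'−θ = -0.100131;  (v·dt/L) = 6.2000·0.05/1.6 = 0.193750
tan δ = Δθ·L/(v·dt) = -0.516805  →  δ = -0.4770

δ = -0.4770, a = 3.7300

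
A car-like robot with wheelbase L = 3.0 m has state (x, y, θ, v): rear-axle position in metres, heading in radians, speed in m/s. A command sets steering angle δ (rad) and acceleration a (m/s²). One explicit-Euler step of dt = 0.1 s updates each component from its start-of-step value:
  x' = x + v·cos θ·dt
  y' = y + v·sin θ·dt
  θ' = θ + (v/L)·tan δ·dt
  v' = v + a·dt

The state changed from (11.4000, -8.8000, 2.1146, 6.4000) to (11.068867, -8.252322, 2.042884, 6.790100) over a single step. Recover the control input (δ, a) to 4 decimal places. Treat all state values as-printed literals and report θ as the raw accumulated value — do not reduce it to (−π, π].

a = (v'−v)/dt = (0.390100)/0.1 = 3.9010
Δθ = θ'−θ = -0.071716;  (v·dt/L) = 6.4000·0.1/3.0 = 0.213333
tan δ = Δθ·L/(v·dt) = -0.336169  →  δ = -0.3243

δ = -0.3243, a = 3.9010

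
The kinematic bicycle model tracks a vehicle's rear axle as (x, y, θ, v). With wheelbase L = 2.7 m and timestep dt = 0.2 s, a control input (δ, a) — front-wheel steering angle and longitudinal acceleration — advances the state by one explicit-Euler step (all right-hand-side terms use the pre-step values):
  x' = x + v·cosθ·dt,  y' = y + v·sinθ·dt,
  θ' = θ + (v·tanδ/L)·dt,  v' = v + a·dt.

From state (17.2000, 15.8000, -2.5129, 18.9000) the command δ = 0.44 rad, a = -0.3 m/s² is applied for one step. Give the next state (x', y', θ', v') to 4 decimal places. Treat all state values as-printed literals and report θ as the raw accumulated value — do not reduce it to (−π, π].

(14.1427, 13.5770, -1.8538, 18.8400)

x' = 17.2000 + 18.9000·cos(-2.5129)·0.2 = 14.1427
y' = 15.8000 + 18.9000·sin(-2.5129)·0.2 = 13.5770
θ' = -2.5129 + (18.9000/2.7)·tan(0.44)·0.2 = -1.8538
v' = 18.9000 − 0.3000·0.2 = 18.8400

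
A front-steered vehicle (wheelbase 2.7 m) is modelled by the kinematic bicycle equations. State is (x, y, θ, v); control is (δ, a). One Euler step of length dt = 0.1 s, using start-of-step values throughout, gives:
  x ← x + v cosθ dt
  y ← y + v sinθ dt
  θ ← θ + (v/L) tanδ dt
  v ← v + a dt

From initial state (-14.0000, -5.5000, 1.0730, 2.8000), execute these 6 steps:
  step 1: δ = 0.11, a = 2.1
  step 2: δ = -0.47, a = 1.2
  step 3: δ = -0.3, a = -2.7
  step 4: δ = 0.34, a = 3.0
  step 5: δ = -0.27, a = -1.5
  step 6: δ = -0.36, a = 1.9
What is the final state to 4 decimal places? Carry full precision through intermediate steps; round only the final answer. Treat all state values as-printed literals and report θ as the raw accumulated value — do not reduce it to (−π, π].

(-13.0812, -3.9569, 0.9551, 3.2000)

after step 1 (δ=0.11, a=2.1): (-13.866303, -5.253982, 1.084454, 3.010000)
after step 2 (δ=-0.47, a=1.2): (-13.725617, -4.987883, 1.027825, 3.130000)
after step 3 (δ=-0.3, a=-2.7): (-13.563895, -4.719900, 0.991965, 2.860000)
after step 4 (δ=0.34, a=3.0): (-13.407440, -4.480488, 1.029435, 3.160000)
after step 5 (δ=-0.27, a=-1.5): (-13.244604, -4.209674, 0.997044, 3.010000)
after step 6 (δ=-0.36, a=1.9): (-13.081225, -3.956873, 0.955082, 3.200000)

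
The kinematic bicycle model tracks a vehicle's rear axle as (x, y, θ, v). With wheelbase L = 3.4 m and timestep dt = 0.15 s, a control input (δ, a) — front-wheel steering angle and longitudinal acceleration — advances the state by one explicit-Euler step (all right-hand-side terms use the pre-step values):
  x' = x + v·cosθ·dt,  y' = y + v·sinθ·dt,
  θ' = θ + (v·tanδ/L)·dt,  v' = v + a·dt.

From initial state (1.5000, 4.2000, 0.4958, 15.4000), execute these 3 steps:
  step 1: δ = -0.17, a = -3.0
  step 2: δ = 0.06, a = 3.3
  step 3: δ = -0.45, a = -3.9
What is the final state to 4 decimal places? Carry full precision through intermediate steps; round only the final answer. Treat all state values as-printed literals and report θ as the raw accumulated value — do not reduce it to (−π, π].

(7.7316, 7.0711, 0.0896, 14.8600)

after step 1 (δ=-0.17, a=-3.0): (3.531849, 5.298949, 0.379174, 14.950000)
after step 2 (δ=0.06, a=3.3): (5.615066, 6.129018, 0.418795, 15.445000)
after step 3 (δ=-0.45, a=-3.9): (7.731601, 7.071149, 0.089643, 14.860000)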